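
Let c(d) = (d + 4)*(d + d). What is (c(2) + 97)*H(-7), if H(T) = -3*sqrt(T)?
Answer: -363*I*sqrt(7) ≈ -960.41*I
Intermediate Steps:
c(d) = 2*d*(4 + d) (c(d) = (4 + d)*(2*d) = 2*d*(4 + d))
(c(2) + 97)*H(-7) = (2*2*(4 + 2) + 97)*(-3*I*sqrt(7)) = (2*2*6 + 97)*(-3*I*sqrt(7)) = (24 + 97)*(-3*I*sqrt(7)) = 121*(-3*I*sqrt(7)) = -363*I*sqrt(7)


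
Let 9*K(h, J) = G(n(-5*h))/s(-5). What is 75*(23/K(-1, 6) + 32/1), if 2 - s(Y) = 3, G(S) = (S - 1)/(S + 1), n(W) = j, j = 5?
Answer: -41775/2 ≈ -20888.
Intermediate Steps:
n(W) = 5
G(S) = (-1 + S)/(1 + S)
s(Y) = -1 (s(Y) = 2 - 1*3 = 2 - 3 = -1)
K(h, J) = -2/27 (K(h, J) = (((-1 + 5)/(1 + 5))/(-1))/9 = ((4/6)*(-1))/9 = (((⅙)*4)*(-1))/9 = ((⅔)*(-1))/9 = (⅑)*(-⅔) = -2/27)
75*(23/K(-1, 6) + 32/1) = 75*(23/(-2/27) + 32/1) = 75*(23*(-27/2) + 32*1) = 75*(-621/2 + 32) = 75*(-557/2) = -41775/2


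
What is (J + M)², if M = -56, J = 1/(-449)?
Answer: 632271025/201601 ≈ 3136.3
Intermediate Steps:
J = -1/449 ≈ -0.0022272
(J + M)² = (-1/449 - 56)² = (-25145/449)² = 632271025/201601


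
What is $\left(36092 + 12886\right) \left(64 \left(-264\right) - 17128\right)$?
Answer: $-1666427472$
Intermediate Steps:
$\left(36092 + 12886\right) \left(64 \left(-264\right) - 17128\right) = 48978 \left(-16896 - 17128\right) = 48978 \left(-34024\right) = -1666427472$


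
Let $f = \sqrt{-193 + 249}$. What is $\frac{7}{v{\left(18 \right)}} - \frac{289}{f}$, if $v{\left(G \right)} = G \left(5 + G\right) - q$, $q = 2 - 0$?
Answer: $\frac{7}{412} - \frac{289 \sqrt{14}}{28} \approx -38.602$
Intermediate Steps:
$q = 2$ ($q = 2 + 0 = 2$)
$f = 2 \sqrt{14}$ ($f = \sqrt{56} = 2 \sqrt{14} \approx 7.4833$)
$v{\left(G \right)} = -2 + G \left(5 + G\right)$ ($v{\left(G \right)} = G \left(5 + G\right) - 2 = -2 + G \left(5 + G\right)$)
$\frac{7}{v{\left(18 \right)}} - \frac{289}{f} = \frac{7}{-2 + 18^{2} + 5 \cdot 18} - \frac{289}{2 \sqrt{14}} = \frac{7}{-2 + 324 + 90} - 289 \frac{\sqrt{14}}{28} = \frac{7}{412} - \frac{289 \sqrt{14}}{28}$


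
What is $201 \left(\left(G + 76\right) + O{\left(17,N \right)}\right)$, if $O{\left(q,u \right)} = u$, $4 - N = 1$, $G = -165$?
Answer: $-17286$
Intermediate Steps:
$N = 3$ ($N = 4 - 1 = 3$)
$201 \left(\left(G + 76\right) + O{\left(17,N \right)}\right) = 201 \left(\left(-165 + 76\right) + 3\right) = 201 \left(-89 + 3\right) = 201 \left(-86\right) = -17286$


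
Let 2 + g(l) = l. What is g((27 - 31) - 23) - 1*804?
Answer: -833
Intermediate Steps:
g(l) = -2 + l
g((27 - 31) - 23) - 1*804 = (-2 + ((27 - 31) - 23)) - 1*804 = (-2 + (-4 - 23)) - 804 = (-2 - 27) - 804 = -29 - 804 = -833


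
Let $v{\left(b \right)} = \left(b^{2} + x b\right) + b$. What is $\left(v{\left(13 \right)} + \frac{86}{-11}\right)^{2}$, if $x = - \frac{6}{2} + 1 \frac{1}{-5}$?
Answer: $\frac{53173264}{3025} \approx 17578.0$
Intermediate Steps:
$x = - \frac{16}{5}$ ($x = \left(-6\right) \frac{1}{2} + 1 \left(- \frac{1}{5}\right) = -3 - \frac{1}{5} = - \frac{16}{5} \approx -3.2$)
$v{\left(b \right)} = b^{2} - \frac{11 b}{5}$ ($v{\left(b \right)} = \left(b^{2} - \frac{16 b}{5}\right) + b = b^{2} - \frac{11 b}{5}$)
$\left(v{\left(13 \right)} + \frac{86}{-11}\right)^{2} = \left(\frac{1}{5} \cdot 13 \left(-11 + 5 \cdot 13\right) + \frac{86}{-11}\right)^{2} = \left(\frac{1}{5} \cdot 13 \left(-11 + 65\right) + 86 \left(- \frac{1}{11}\right)\right)^{2} = \left(\frac{1}{5} \cdot 13 \cdot 54 - \frac{86}{11}\right)^{2} = \left(\frac{702}{5} - \frac{86}{11}\right)^{2} = \left(\frac{7292}{55}\right)^{2} = \frac{53173264}{3025}$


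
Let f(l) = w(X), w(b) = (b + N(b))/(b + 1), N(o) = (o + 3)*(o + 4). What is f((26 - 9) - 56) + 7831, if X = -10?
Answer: 70447/9 ≈ 7827.4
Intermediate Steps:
N(o) = (3 + o)*(4 + o)
w(b) = (12 + b² + 8*b)/(1 + b) (w(b) = (b + (12 + b² + 7*b))/(b + 1) = (12 + b² + 8*b)/(1 + b))
f(l) = -32/9 (f(l) = (12 + (-10)² + 8*(-10))/(1 - 10) = (12 + 100 - 80)/(-9) = -⅑*32 = -32/9)
f((26 - 9) - 56) + 7831 = -32/9 + 7831 = 70447/9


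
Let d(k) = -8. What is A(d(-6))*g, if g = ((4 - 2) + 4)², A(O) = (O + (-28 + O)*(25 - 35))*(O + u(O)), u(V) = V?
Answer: -202752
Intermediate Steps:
A(O) = 2*O*(280 - 9*O) (A(O) = (O + (-28 + O)*(25 - 35))*(O + O) = (O + (-28 + O)*(-10))*(2*O) = (O + (280 - 10*O))*(2*O) = (280 - 9*O)*(2*O) = 2*O*(280 - 9*O))
g = 36 (g = (2 + 4)² = 6² = 36)
A(d(-6))*g = (2*(-8)*(280 - 9*(-8)))*36 = (2*(-8)*(280 + 72))*36 = (2*(-8)*352)*36 = -5632*36 = -202752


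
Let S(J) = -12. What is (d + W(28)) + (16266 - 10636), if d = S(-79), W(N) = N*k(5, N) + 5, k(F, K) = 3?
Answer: 5707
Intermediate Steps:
W(N) = 5 + 3*N (W(N) = N*3 + 5 = 3*N + 5 = 5 + 3*N)
d = -12
(d + W(28)) + (16266 - 10636) = (-12 + (5 + 3*28)) + (16266 - 10636) = (-12 + (5 + 84)) + 5630 = (-12 + 89) + 5630 = 77 + 5630 = 5707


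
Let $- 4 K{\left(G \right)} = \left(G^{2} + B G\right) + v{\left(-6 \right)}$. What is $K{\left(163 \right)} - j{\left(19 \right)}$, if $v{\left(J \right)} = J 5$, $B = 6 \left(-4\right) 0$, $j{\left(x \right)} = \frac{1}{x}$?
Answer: $- \frac{504245}{76} \approx -6634.8$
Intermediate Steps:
$B = 0$ ($B = \left(-24\right) 0 = 0$)
$v{\left(J \right)} = 5 J$
$K{\left(G \right)} = \frac{15}{2} - \frac{G^{2}}{4}$ ($K{\left(G \right)} = - \frac{\left(G^{2} + 0 G\right) + 5 \left(-6\right)}{4} = - \frac{\left(G^{2} + 0\right) - 30}{4} = - \frac{G^{2} - 30}{4} = - \frac{-30 + G^{2}}{4} = \frac{15}{2} - \frac{G^{2}}{4}$)
$K{\left(163 \right)} - j{\left(19 \right)} = \left(\frac{15}{2} - \frac{163^{2}}{4}\right) - \frac{1}{19} = \left(\frac{15}{2} - \frac{26569}{4}\right) - \frac{1}{19} = - \frac{26539}{4} - \frac{1}{19} = - \frac{504245}{76}$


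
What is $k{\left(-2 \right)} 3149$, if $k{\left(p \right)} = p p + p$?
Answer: $6298$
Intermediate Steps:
$k{\left(p \right)} = p + p^{2}$ ($k{\left(p \right)} = p^{2} + p = p + p^{2}$)
$k{\left(-2 \right)} 3149 = - 2 \left(1 - 2\right) 3149 = \left(-2\right) \left(-1\right) 3149 = 2 \cdot 3149 = 6298$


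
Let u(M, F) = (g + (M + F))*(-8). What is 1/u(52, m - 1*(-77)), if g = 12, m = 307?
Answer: -1/3584 ≈ -0.00027902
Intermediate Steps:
u(M, F) = -96 - 8*F - 8*M (u(M, F) = (12 + (M + F))*(-8) = (12 + (F + M))*(-8) = (12 + F + M)*(-8) = -96 - 8*F - 8*M)
1/u(52, m - 1*(-77)) = 1/(-96 - 8*(307 - 1*(-77)) - 8*52) = 1/(-96 - 8*(307 + 77) - 416) = 1/(-96 - 8*384 - 416) = 1/(-96 - 3072 - 416) = 1/(-3584) = -1/3584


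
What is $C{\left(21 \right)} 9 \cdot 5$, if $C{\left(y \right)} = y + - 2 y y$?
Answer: $-38745$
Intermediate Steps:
$C{\left(y \right)} = y - 2 y^{2}$
$C{\left(21 \right)} 9 \cdot 5 = 21 \left(1 - 42\right) 9 \cdot 5 = 21 \left(1 - 42\right) 45 = 21 \left(-41\right) 45 = \left(-861\right) 45 = -38745$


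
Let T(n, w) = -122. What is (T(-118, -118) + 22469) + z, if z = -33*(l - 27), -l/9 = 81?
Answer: 47295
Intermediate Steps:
l = -729 (l = -9*81 = -729)
z = 24948 (z = -33*(-729 - 27) = -33*(-756) = 24948)
(T(-118, -118) + 22469) + z = (-122 + 22469) + 24948 = 22347 + 24948 = 47295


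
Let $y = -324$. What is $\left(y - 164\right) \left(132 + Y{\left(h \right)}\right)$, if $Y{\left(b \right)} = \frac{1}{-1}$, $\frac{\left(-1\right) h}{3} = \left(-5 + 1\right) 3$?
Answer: $-63928$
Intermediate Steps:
$h = 36$ ($h = - 3 \left(-5 + 1\right) 3 = - 3 \left(\left(-4\right) 3\right) = \left(-3\right) \left(-12\right) = 36$)
$Y{\left(b \right)} = -1$
$\left(y - 164\right) \left(132 + Y{\left(h \right)}\right) = \left(-324 - 164\right) \left(132 - 1\right) = \left(-488\right) 131 = -63928$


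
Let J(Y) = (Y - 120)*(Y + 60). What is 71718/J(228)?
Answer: 11953/5184 ≈ 2.3057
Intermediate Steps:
J(Y) = (-120 + Y)*(60 + Y)
71718/J(228) = 71718/(-7200 + 228² - 60*228) = 71718/(-7200 + 51984 - 13680) = 71718/31104 = 71718*(1/31104) = 11953/5184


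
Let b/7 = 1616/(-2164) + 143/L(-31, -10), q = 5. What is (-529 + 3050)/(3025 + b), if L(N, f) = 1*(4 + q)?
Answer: 12274749/15244814 ≈ 0.80518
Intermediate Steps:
L(N, f) = 9 (L(N, f) = 1*(4 + 5) = 1*9 = 9)
b = 516089/4869 (b = 7*(1616/(-2164) + 143/9) = 7*(1616*(-1/2164) + 143*(⅑)) = 7*(-404/541 + 143/9) = 7*(73727/4869) = 516089/4869 ≈ 105.99)
(-529 + 3050)/(3025 + b) = (-529 + 3050)/(3025 + 516089/4869) = 2521/(15244814/4869) = 2521*(4869/15244814) = 12274749/15244814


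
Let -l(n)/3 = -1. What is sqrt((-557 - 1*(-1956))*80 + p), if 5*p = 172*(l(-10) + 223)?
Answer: 2*sqrt(748090)/5 ≈ 345.97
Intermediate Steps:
l(n) = 3 (l(n) = -3*(-1) = 3)
p = 38872/5 (p = (172*(3 + 223))/5 = (172*226)/5 = (1/5)*38872 = 38872/5 ≈ 7774.4)
sqrt((-557 - 1*(-1956))*80 + p) = sqrt((-557 - 1*(-1956))*80 + 38872/5) = sqrt((-557 + 1956)*80 + 38872/5) = sqrt(1399*80 + 38872/5) = sqrt(111920 + 38872/5) = sqrt(598472/5) = 2*sqrt(748090)/5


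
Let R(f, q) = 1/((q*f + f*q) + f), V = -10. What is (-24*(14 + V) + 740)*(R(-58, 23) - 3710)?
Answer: -3256534442/1363 ≈ -2.3892e+6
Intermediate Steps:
R(f, q) = 1/(f + 2*f*q) (R(f, q) = 1/((f*q + f*q) + f) = 1/(2*f*q + f) = 1/(f + 2*f*q))
(-24*(14 + V) + 740)*(R(-58, 23) - 3710) = (-24*(14 - 10) + 740)*(1/((-58)*(1 + 2*23)) - 3710) = (-24*4 + 740)*(-1/(58*(1 + 46)) - 3710) = (-96 + 740)*(-1/58/47 - 3710) = 644*(-1/58*1/47 - 3710) = 644*(-1/2726 - 3710) = 644*(-10113461/2726) = -3256534442/1363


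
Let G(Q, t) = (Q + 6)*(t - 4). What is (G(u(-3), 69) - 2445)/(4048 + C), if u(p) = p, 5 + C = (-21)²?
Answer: -1125/2242 ≈ -0.50178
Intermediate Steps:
C = 436 (C = -5 + (-21)² = -5 + 441 = 436)
G(Q, t) = (-4 + t)*(6 + Q) (G(Q, t) = (6 + Q)*(-4 + t) = (-4 + t)*(6 + Q))
(G(u(-3), 69) - 2445)/(4048 + C) = ((-24 - 4*(-3) + 6*69 - 3*69) - 2445)/(4048 + 436) = ((-24 + 12 + 414 - 207) - 2445)/4484 = (195 - 2445)*(1/4484) = -2250*1/4484 = -1125/2242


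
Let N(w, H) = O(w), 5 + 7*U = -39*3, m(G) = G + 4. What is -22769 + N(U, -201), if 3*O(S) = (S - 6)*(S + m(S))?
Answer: -1103873/49 ≈ -22528.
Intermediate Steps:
m(G) = 4 + G
U = -122/7 (U = -5/7 + (-39*3)/7 = -5/7 + (⅐)*(-117) = -5/7 - 117/7 = -122/7 ≈ -17.429)
O(S) = (-6 + S)*(4 + 2*S)/3 (O(S) = ((S - 6)*(S + (4 + S)))/3 = ((-6 + S)*(4 + 2*S))/3 = (-6 + S)*(4 + 2*S)/3)
N(w, H) = -8 - 8*w/3 + 2*w²/3
-22769 + N(U, -201) = -22769 + (-8 - 8/3*(-122/7) + 2*(-122/7)²/3) = -22769 + (-8 + 976/21 + (⅔)*(14884/49)) = -22769 + (-8 + 976/21 + 29768/147) = -22769 + 11808/49 = -1103873/49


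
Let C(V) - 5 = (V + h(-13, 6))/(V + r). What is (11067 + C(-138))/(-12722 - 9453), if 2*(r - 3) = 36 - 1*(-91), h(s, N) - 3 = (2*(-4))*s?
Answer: -1583358/3171025 ≈ -0.49932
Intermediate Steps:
h(s, N) = 3 - 8*s (h(s, N) = 3 + (2*(-4))*s = 3 - 8*s)
r = 133/2 (r = 3 + (36 - 1*(-91))/2 = 3 + (36 + 91)/2 = 3 + (1/2)*127 = 3 + 127/2 = 133/2 ≈ 66.500)
C(V) = 5 + (107 + V)/(133/2 + V) (C(V) = 5 + (V + (3 - 8*(-13)))/(V + 133/2) = 5 + (V + (3 + 104))/(133/2 + V) = 5 + (V + 107)/(133/2 + V) = 5 + (107 + V)/(133/2 + V))
(11067 + C(-138))/(-12722 - 9453) = (11067 + 3*(293 + 4*(-138))/(133 + 2*(-138)))/(-12722 - 9453) = (11067 + 3*(293 - 552)/(133 - 276))/(-22175) = (11067 + 3*(-259)/(-143))*(-1/22175) = (11067 + 3*(-1/143)*(-259))*(-1/22175) = (11067 + 777/143)*(-1/22175) = (1583358/143)*(-1/22175) = -1583358/3171025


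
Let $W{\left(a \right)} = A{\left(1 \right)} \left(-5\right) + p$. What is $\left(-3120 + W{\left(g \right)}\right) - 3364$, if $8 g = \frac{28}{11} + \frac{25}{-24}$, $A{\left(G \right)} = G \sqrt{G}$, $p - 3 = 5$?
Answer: $-6481$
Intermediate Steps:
$p = 8$ ($p = 3 + 5 = 8$)
$A{\left(G \right)} = G^{\frac{3}{2}}$
$g = \frac{397}{2112}$ ($g = \frac{\frac{28}{11} + \frac{25}{-24}}{8} = \frac{28 \cdot \frac{1}{11} + 25 \left(- \frac{1}{24}\right)}{8} = \frac{\frac{28}{11} - \frac{25}{24}}{8} = \frac{1}{8} \cdot \frac{397}{264} = \frac{397}{2112} \approx 0.18797$)
$W{\left(a \right)} = 3$ ($W{\left(a \right)} = 1^{\frac{3}{2}} \left(-5\right) + 8 = 1 \left(-5\right) + 8 = -5 + 8 = 3$)
$\left(-3120 + W{\left(g \right)}\right) - 3364 = \left(-3120 + 3\right) - 3364 = -3117 - 3364 = -6481$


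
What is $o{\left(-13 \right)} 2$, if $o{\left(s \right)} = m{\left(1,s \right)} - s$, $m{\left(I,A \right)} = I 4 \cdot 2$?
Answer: $42$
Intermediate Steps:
$m{\left(I,A \right)} = 8 I$ ($m{\left(I,A \right)} = 4 I 2 = 8 I$)
$o{\left(s \right)} = 8 - s$ ($o{\left(s \right)} = 8 \cdot 1 - s = 8 - s$)
$o{\left(-13 \right)} 2 = \left(8 - -13\right) 2 = \left(8 + 13\right) 2 = 21 \cdot 2 = 42$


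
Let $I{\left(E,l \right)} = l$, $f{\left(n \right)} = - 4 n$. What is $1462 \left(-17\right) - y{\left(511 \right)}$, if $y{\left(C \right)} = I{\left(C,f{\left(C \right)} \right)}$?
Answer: $-22810$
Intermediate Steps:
$y{\left(C \right)} = - 4 C$
$1462 \left(-17\right) - y{\left(511 \right)} = 1462 \left(-17\right) - \left(-4\right) 511 = -24854 - -2044 = -24854 + 2044 = -22810$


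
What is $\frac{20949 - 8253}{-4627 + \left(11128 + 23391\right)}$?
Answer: $\frac{1058}{2491} \approx 0.42473$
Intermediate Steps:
$\frac{20949 - 8253}{-4627 + \left(11128 + 23391\right)} = \frac{12696}{-4627 + 34519} = \frac{12696}{29892} = 12696 \cdot \frac{1}{29892} = \frac{1058}{2491}$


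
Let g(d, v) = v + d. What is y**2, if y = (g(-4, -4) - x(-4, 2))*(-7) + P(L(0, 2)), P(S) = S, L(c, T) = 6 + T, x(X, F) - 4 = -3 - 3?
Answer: 2500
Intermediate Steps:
x(X, F) = -2 (x(X, F) = 4 + (-3 - 3) = 4 - 6 = -2)
g(d, v) = d + v
y = 50 (y = ((-4 - 4) - 1*(-2))*(-7) + (6 + 2) = (-8 + 2)*(-7) + 8 = -6*(-7) + 8 = 42 + 8 = 50)
y**2 = 50**2 = 2500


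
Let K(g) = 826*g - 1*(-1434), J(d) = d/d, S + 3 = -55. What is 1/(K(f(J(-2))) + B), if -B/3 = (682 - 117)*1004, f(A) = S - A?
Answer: -1/1749080 ≈ -5.7173e-7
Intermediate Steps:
S = -58 (S = -3 - 55 = -58)
J(d) = 1
f(A) = -58 - A
K(g) = 1434 + 826*g (K(g) = 826*g + 1434 = 1434 + 826*g)
B = -1701780 (B = -3*(682 - 117)*1004 = -1695*1004 = -3*567260 = -1701780)
1/(K(f(J(-2))) + B) = 1/((1434 + 826*(-58 - 1*1)) - 1701780) = 1/((1434 + 826*(-58 - 1)) - 1701780) = 1/((1434 + 826*(-59)) - 1701780) = 1/((1434 - 48734) - 1701780) = 1/(-47300 - 1701780) = 1/(-1749080) = -1/1749080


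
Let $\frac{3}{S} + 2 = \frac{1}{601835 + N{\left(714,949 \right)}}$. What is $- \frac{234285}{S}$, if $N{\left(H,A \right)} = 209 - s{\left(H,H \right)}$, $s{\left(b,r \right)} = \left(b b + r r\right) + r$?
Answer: $\frac{65328419875}{418262} \approx 1.5619 \cdot 10^{5}$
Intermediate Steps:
$s{\left(b,r \right)} = r + b^{2} + r^{2}$ ($s{\left(b,r \right)} = \left(b^{2} + r^{2}\right) + r = r + b^{2} + r^{2}$)
$N{\left(H,A \right)} = 209 - H - 2 H^{2}$ ($N{\left(H,A \right)} = 209 - \left(H + H^{2} + H^{2}\right) = 209 - \left(H + 2 H^{2}\right) = 209 - H - 2 H^{2}$)
$S = - \frac{1254786}{836525}$ ($S = \frac{3}{-2 + \frac{1}{601835 - \left(505 + 1019592\right)}} = \frac{3}{-2 + \frac{1}{601835 - 1020097}} = \frac{3}{-2 + \frac{1}{-418262}} = \frac{3}{-2 - \frac{1}{418262}} = \frac{3}{- \frac{836525}{418262}} = 3 \left(- \frac{418262}{836525}\right) = - \frac{1254786}{836525} \approx -1.5$)
$- \frac{234285}{S} = - \frac{234285}{- \frac{1254786}{836525}} = \left(-234285\right) \left(- \frac{836525}{1254786}\right) = \frac{65328419875}{418262}$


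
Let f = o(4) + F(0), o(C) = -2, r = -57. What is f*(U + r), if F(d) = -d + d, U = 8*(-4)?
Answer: 178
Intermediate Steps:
U = -32
F(d) = 0
f = -2 (f = -2 + 0 = -2)
f*(U + r) = -2*(-32 - 57) = -2*(-89) = 178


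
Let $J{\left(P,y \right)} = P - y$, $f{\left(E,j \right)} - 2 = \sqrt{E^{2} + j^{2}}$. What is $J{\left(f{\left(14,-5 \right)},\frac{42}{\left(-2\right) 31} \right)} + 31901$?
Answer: $\frac{989014}{31} + \sqrt{221} \approx 31919.0$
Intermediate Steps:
$f{\left(E,j \right)} = 2 + \sqrt{E^{2} + j^{2}}$
$J{\left(f{\left(14,-5 \right)},\frac{42}{\left(-2\right) 31} \right)} + 31901 = \left(\left(2 + \sqrt{14^{2} + \left(-5\right)^{2}}\right) - \frac{42}{\left(-2\right) 31}\right) + 31901 = \left(\left(2 + \sqrt{196 + 25}\right) - \frac{42}{-62}\right) + 31901 = \left(\left(2 + \sqrt{221}\right) - 42 \left(- \frac{1}{62}\right)\right) + 31901 = \left(\left(2 + \sqrt{221}\right) - - \frac{21}{31}\right) + 31901 = \left(\left(2 + \sqrt{221}\right) + \frac{21}{31}\right) + 31901 = \left(\frac{83}{31} + \sqrt{221}\right) + 31901 = \frac{989014}{31} + \sqrt{221}$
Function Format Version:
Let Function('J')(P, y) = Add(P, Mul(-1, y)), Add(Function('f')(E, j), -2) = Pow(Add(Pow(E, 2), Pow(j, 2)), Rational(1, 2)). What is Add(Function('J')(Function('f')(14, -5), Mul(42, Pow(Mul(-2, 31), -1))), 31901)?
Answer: Add(Rational(989014, 31), Pow(221, Rational(1, 2))) ≈ 31919.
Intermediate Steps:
Function('f')(E, j) = Add(2, Pow(Add(Pow(E, 2), Pow(j, 2)), Rational(1, 2)))
Add(Function('J')(Function('f')(14, -5), Mul(42, Pow(Mul(-2, 31), -1))), 31901) = Add(Add(Add(2, Pow(Add(Pow(14, 2), Pow(-5, 2)), Rational(1, 2))), Mul(-1, Mul(42, Pow(Mul(-2, 31), -1)))), 31901) = Add(Add(Add(2, Pow(Add(196, 25), Rational(1, 2))), Mul(-1, Mul(42, Pow(-62, -1)))), 31901) = Add(Add(Add(2, Pow(221, Rational(1, 2))), Mul(-1, Mul(42, Rational(-1, 62)))), 31901) = Add(Add(Add(2, Pow(221, Rational(1, 2))), Mul(-1, Rational(-21, 31))), 31901) = Add(Add(Add(2, Pow(221, Rational(1, 2))), Rational(21, 31)), 31901) = Add(Add(Rational(83, 31), Pow(221, Rational(1, 2))), 31901) = Add(Rational(989014, 31), Pow(221, Rational(1, 2)))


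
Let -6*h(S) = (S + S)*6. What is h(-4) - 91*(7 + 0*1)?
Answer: -629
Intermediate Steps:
h(S) = -2*S (h(S) = -(S + S)*6/6 = -2*S*6/6 = -2*S)
h(-4) - 91*(7 + 0*1) = -2*(-4) - 91*(7 + 0*1) = 8 - 91*(7 + 0) = 8 - 91*7 = 8 - 637 = -629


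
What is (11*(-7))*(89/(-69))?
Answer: 6853/69 ≈ 99.319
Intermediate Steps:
(11*(-7))*(89/(-69)) = -6853*(-1)/69 = -77*(-89/69) = 6853/69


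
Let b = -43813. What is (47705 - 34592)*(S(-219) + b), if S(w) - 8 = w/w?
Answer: -574401852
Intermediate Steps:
S(w) = 9 (S(w) = 8 + w/w = 8 + 1 = 9)
(47705 - 34592)*(S(-219) + b) = (47705 - 34592)*(9 - 43813) = 13113*(-43804) = -574401852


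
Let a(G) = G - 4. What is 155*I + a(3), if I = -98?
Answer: -15191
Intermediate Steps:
a(G) = -4 + G
155*I + a(3) = 155*(-98) + (-4 + 3) = -15190 - 1 = -15191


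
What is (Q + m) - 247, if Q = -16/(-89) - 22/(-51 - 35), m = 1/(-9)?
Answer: -8496245/34443 ≈ -246.68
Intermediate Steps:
m = -1/9 ≈ -0.11111
Q = 1667/3827 (Q = -16*(-1/89) - 22/(-86) = 16/89 - 22*(-1/86) = 16/89 + 11/43 = 1667/3827 ≈ 0.43559)
(Q + m) - 247 = (1667/3827 - 1/9) - 247 = 11176/34443 - 247 = -8496245/34443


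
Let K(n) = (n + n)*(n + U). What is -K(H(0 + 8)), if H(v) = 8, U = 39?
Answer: -752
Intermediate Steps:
K(n) = 2*n*(39 + n) (K(n) = (n + n)*(n + 39) = (2*n)*(39 + n) = 2*n*(39 + n))
-K(H(0 + 8)) = -2*8*(39 + 8) = -2*8*47 = -1*752 = -752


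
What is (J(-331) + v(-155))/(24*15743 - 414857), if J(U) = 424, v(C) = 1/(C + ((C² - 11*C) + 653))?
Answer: -11120673/971091700 ≈ -0.011452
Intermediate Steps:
v(C) = 1/(653 + C² - 10*C) (v(C) = 1/(C + (653 + C² - 11*C)) = 1/(653 + C² - 10*C))
(J(-331) + v(-155))/(24*15743 - 414857) = (424 + 1/(653 + (-155)² - 10*(-155)))/(24*15743 - 414857) = (424 + 1/(653 + 24025 + 1550))/(377832 - 414857) = (424 + 1/26228)/(-37025) = (424 + 1/26228)*(-1/37025) = (11120673/26228)*(-1/37025) = -11120673/971091700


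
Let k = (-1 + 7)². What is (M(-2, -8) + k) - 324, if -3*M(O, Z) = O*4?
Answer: -856/3 ≈ -285.33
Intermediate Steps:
M(O, Z) = -4*O/3 (M(O, Z) = -O*4/3 = -4*O/3)
k = 36 (k = 6² = 36)
(M(-2, -8) + k) - 324 = (-4/3*(-2) + 36) - 324 = (8/3 + 36) - 324 = 116/3 - 324 = -856/3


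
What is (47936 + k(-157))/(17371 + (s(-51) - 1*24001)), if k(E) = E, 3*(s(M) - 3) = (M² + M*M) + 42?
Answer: -47779/4879 ≈ -9.7928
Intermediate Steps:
s(M) = 17 + 2*M²/3 (s(M) = 3 + ((M² + M*M) + 42)/3 = 3 + ((M² + M²) + 42)/3 = 3 + (2*M² + 42)/3 = 3 + (42 + 2*M²)/3 = 3 + (14 + 2*M²/3) = 17 + 2*M²/3)
(47936 + k(-157))/(17371 + (s(-51) - 1*24001)) = (47936 - 157)/(17371 + ((17 + (⅔)*(-51)²) - 1*24001)) = 47779/(17371 + ((17 + (⅔)*2601) - 24001)) = 47779/(17371 + ((17 + 1734) - 24001)) = 47779/(17371 + (1751 - 24001)) = 47779/(17371 - 22250) = 47779/(-4879) = 47779*(-1/4879) = -47779/4879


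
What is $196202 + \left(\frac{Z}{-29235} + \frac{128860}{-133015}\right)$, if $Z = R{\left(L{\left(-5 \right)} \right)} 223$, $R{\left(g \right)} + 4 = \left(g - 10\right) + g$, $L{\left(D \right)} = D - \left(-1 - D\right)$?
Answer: $\frac{152593325792998}{777738705} \approx 1.962 \cdot 10^{5}$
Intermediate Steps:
$L{\left(D \right)} = 1 + 2 D$ ($L{\left(D \right)} = D + \left(1 + D\right) = 1 + 2 D$)
$R{\left(g \right)} = -14 + 2 g$ ($R{\left(g \right)} = -4 + \left(\left(g - 10\right) + g\right) = -4 + \left(\left(-10 + g\right) + g\right) = -4 + \left(-10 + 2 g\right) = -14 + 2 g$)
$Z = -7136$ ($Z = \left(-14 + 2 \left(1 + 2 \left(-5\right)\right)\right) 223 = \left(-14 + 2 \left(1 - 10\right)\right) 223 = \left(-14 + 2 \left(-9\right)\right) 223 = \left(-14 - 18\right) 223 = \left(-32\right) 223 = -7136$)
$196202 + \left(\frac{Z}{-29235} + \frac{128860}{-133015}\right) = 196202 + \left(- \frac{7136}{-29235} + \frac{128860}{-133015}\right) = 196202 + \left(\left(-7136\right) \left(- \frac{1}{29235}\right) + 128860 \left(- \frac{1}{133015}\right)\right) = 196202 + \left(\frac{7136}{29235} - \frac{25772}{26603}\right) = 196202 - \frac{563605412}{777738705} = \frac{152593325792998}{777738705}$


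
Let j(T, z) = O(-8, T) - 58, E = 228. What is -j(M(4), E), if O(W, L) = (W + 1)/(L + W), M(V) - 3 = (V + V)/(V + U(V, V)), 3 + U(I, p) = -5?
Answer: 57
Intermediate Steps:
U(I, p) = -8 (U(I, p) = -3 - 5 = -8)
M(V) = 3 + 2*V/(-8 + V) (M(V) = 3 + (V + V)/(V - 8) = 3 + (2*V)/(-8 + V) = 3 + 2*V/(-8 + V))
O(W, L) = (1 + W)/(L + W)
j(T, z) = -58 - 7/(-8 + T) (j(T, z) = (1 - 8)/(T - 8) - 58 = -7/(-8 + T) - 58 = -58 - 7/(-8 + T))
-j(M(4), E) = -(457 - 58*(-24 + 5*4)/(-8 + 4))/(-8 + (-24 + 5*4)/(-8 + 4)) = -(457 - 58*(-24 + 20)/(-4))/(-8 + (-24 + 20)/(-4)) = -(457 - (-29)*(-4)/2)/(-8 - 1/4*(-4)) = -(457 - 58*1)/(-8 + 1) = -(457 - 58)/(-7) = -(-1)*399/7 = -1*(-57) = 57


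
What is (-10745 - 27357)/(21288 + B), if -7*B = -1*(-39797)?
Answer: -266714/109219 ≈ -2.4420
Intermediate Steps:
B = -39797/7 (B = -(-1)*(-39797)/7 = -⅐*39797 = -39797/7 ≈ -5685.3)
(-10745 - 27357)/(21288 + B) = (-10745 - 27357)/(21288 - 39797/7) = -38102/109219/7 = -38102*7/109219 = -266714/109219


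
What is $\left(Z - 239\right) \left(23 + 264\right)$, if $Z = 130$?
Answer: $-31283$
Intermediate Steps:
$\left(Z - 239\right) \left(23 + 264\right) = \left(130 - 239\right) \left(23 + 264\right) = \left(-109\right) 287 = -31283$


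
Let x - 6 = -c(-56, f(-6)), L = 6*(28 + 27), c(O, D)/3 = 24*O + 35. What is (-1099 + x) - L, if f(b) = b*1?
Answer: 2504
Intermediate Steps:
f(b) = b
c(O, D) = 105 + 72*O (c(O, D) = 3*(24*O + 35) = 3*(35 + 24*O) = 105 + 72*O)
L = 330 (L = 6*55 = 330)
x = 3933 (x = 6 - (105 + 72*(-56)) = 6 - (105 - 4032) = 6 - 1*(-3927) = 6 + 3927 = 3933)
(-1099 + x) - L = (-1099 + 3933) - 1*330 = 2834 - 330 = 2504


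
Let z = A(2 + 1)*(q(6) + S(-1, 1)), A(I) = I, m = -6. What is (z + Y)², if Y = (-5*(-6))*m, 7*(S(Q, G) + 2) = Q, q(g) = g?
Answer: 1390041/49 ≈ 28368.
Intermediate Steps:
S(Q, G) = -2 + Q/7
Y = -180 (Y = -5*(-6)*(-6) = 30*(-6) = -180)
z = 81/7 (z = (2 + 1)*(6 + (-2 + (⅐)*(-1))) = 3*(6 + (-2 - ⅐)) = 3*(6 - 15/7) = 3*(27/7) = 81/7 ≈ 11.571)
(z + Y)² = (81/7 - 180)² = (-1179/7)² = 1390041/49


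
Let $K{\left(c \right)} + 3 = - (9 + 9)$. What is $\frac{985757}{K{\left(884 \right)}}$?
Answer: $- \frac{985757}{21} \approx -46941.0$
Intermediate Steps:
$K{\left(c \right)} = -21$ ($K{\left(c \right)} = -3 - \left(9 + 9\right) = -3 - 18 = -21$)
$\frac{985757}{K{\left(884 \right)}} = \frac{985757}{-21} = 985757 \left(- \frac{1}{21}\right) = - \frac{985757}{21}$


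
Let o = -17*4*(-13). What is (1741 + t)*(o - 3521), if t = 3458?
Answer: -13709763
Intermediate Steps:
o = 884 (o = -68*(-13) = 884)
(1741 + t)*(o - 3521) = (1741 + 3458)*(884 - 3521) = 5199*(-2637) = -13709763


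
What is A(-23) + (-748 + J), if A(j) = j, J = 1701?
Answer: 930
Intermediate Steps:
A(-23) + (-748 + J) = -23 + (-748 + 1701) = -23 + 953 = 930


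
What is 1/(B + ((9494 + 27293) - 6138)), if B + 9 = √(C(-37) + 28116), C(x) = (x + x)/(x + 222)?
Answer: 76600/2346953711 - √702890/4693907422 ≈ 3.2459e-5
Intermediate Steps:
C(x) = 2*x/(222 + x) (C(x) = (2*x)/(222 + x) = 2*x/(222 + x))
B = -9 + √702890/5 (B = -9 + √(2*(-37)/(222 - 37) + 28116) = -9 + √(2*(-37)/185 + 28116) = -9 + √(2*(-37)*(1/185) + 28116) = -9 + √(-⅖ + 28116) = -9 + √(140578/5) = -9 + √702890/5 ≈ 158.68)
1/(B + ((9494 + 27293) - 6138)) = 1/((-9 + √702890/5) + ((9494 + 27293) - 6138)) = 1/((-9 + √702890/5) + (36787 - 6138)) = 1/((-9 + √702890/5) + 30649) = 1/(30640 + √702890/5)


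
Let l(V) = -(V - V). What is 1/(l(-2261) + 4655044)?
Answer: 1/4655044 ≈ 2.1482e-7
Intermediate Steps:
l(V) = 0 (l(V) = -1*0 = 0)
1/(l(-2261) + 4655044) = 1/(0 + 4655044) = 1/4655044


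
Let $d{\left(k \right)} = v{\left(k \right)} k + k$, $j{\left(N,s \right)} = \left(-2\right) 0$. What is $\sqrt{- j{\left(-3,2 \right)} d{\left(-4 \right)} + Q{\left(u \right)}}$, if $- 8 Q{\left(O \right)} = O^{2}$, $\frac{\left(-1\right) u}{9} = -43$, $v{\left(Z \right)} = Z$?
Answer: $\frac{387 i \sqrt{2}}{4} \approx 136.83 i$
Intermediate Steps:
$j{\left(N,s \right)} = 0$
$d{\left(k \right)} = k + k^{2}$ ($d{\left(k \right)} = k k + k = k^{2} + k = k + k^{2}$)
$u = 387$ ($u = \left(-9\right) \left(-43\right) = 387$)
$Q{\left(O \right)} = - \frac{O^{2}}{8}$
$\sqrt{- j{\left(-3,2 \right)} d{\left(-4 \right)} + Q{\left(u \right)}} = \sqrt{\left(-1\right) 0 \left(- 4 \left(1 - 4\right)\right) - \frac{387^{2}}{8}} = \sqrt{0 \left(\left(-4\right) \left(-3\right)\right) - \frac{149769}{8}} = \sqrt{0 \cdot 12 - \frac{149769}{8}} = \sqrt{0 - \frac{149769}{8}} = \sqrt{- \frac{149769}{8}} = \frac{387 i \sqrt{2}}{4}$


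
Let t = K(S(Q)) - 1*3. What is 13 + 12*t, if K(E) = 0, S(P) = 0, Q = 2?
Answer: -23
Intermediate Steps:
t = -3 (t = 0 - 1*3 = 0 - 3 = -3)
13 + 12*t = 13 + 12*(-3) = 13 - 36 = -23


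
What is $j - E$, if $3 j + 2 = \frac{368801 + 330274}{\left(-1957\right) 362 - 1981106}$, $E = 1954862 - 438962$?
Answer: $- \frac{2446245427231}{1613724} \approx -1.5159 \cdot 10^{6}$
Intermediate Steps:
$E = 1515900$
$j = - \frac{1215631}{1613724}$ ($j = - \frac{2}{3} + \frac{\left(368801 + 330274\right) \frac{1}{\left(-1957\right) 362 - 1981106}}{3} = - \frac{2}{3} + \frac{699075 \frac{1}{-708434 - 1981106}}{3} = - \frac{2}{3} + \frac{699075 \frac{1}{-2689540}}{3} = - \frac{2}{3} + \frac{699075 \left(- \frac{1}{2689540}\right)}{3} = - \frac{2}{3} + \frac{1}{3} \left(- \frac{139815}{537908}\right) = - \frac{2}{3} - \frac{46605}{537908} = - \frac{1215631}{1613724} \approx -0.75331$)
$j - E = - \frac{1215631}{1613724} - 1515900 = - \frac{2446245427231}{1613724}$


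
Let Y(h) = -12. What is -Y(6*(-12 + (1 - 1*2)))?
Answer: 12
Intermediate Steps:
-Y(6*(-12 + (1 - 1*2))) = -1*(-12) = 12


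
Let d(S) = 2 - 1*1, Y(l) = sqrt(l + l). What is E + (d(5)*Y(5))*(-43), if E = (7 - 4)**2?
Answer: 9 - 43*sqrt(10) ≈ -126.98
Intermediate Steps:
Y(l) = sqrt(2)*sqrt(l) (Y(l) = sqrt(2*l) = sqrt(2)*sqrt(l))
E = 9 (E = 3**2 = 9)
d(S) = 1 (d(S) = 2 - 1 = 1)
E + (d(5)*Y(5))*(-43) = 9 + (1*(sqrt(2)*sqrt(5)))*(-43) = 9 + (1*sqrt(10))*(-43) = 9 + sqrt(10)*(-43) = 9 - 43*sqrt(10)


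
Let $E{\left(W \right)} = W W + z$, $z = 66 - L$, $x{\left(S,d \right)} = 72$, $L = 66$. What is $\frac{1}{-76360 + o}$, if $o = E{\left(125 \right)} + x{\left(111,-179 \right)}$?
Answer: $- \frac{1}{60663} \approx -1.6485 \cdot 10^{-5}$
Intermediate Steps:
$z = 0$ ($z = 66 - 66 = 0$)
$E{\left(W \right)} = W^{2}$ ($E{\left(W \right)} = W W + 0 = W^{2} + 0 = W^{2}$)
$o = 15697$ ($o = 125^{2} + 72 = 15625 + 72 = 15697$)
$\frac{1}{-76360 + o} = \frac{1}{-76360 + 15697} = \frac{1}{-60663} = - \frac{1}{60663}$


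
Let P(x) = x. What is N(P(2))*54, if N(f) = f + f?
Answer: 216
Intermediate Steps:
N(f) = 2*f
N(P(2))*54 = (2*2)*54 = 4*54 = 216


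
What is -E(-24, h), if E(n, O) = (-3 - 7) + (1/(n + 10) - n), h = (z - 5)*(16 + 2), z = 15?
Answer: -195/14 ≈ -13.929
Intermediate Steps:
h = 180 (h = (15 - 5)*(16 + 2) = 10*18 = 180)
E(n, O) = -10 + 1/(10 + n) - n (E(n, O) = -10 + (1/(10 + n) - n) = -10 + 1/(10 + n) - n)
-E(-24, h) = -(-10 + 1/(10 - 24) - 1*(-24)) = -(-10 + 1/(-14) + 24) = -(-10 - 1/14 + 24) = -1*195/14 = -195/14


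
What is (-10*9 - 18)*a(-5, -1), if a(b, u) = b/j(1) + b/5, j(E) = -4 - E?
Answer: 0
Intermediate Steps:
a(b, u) = 0 (a(b, u) = b/(-4 - 1*1) + b/5 = b/(-4 - 1) + b*(⅕) = b/(-5) + b/5 = b*(-⅕) + b/5 = -b/5 + b/5 = 0)
(-10*9 - 18)*a(-5, -1) = (-10*9 - 18)*0 = (-90 - 18)*0 = -108*0 = 0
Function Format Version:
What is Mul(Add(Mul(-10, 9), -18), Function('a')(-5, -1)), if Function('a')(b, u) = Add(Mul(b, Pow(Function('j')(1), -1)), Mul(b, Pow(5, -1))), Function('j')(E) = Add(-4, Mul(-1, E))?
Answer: 0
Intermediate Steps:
Function('a')(b, u) = 0 (Function('a')(b, u) = Add(Mul(b, Pow(Add(-4, Mul(-1, 1)), -1)), Mul(b, Pow(5, -1))) = Add(Mul(b, Pow(Add(-4, -1), -1)), Mul(b, Rational(1, 5))) = Add(Mul(b, Pow(-5, -1)), Mul(Rational(1, 5), b)) = Add(Mul(b, Rational(-1, 5)), Mul(Rational(1, 5), b)) = Add(Mul(Rational(-1, 5), b), Mul(Rational(1, 5), b)) = 0)
Mul(Add(Mul(-10, 9), -18), Function('a')(-5, -1)) = Mul(Add(Mul(-10, 9), -18), 0) = Mul(Add(-90, -18), 0) = Mul(-108, 0) = 0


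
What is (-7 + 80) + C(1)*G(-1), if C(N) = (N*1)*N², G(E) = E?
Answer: 72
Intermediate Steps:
C(N) = N³ (C(N) = N*N² = N³)
(-7 + 80) + C(1)*G(-1) = (-7 + 80) + 1³*(-1) = 73 + 1*(-1) = 73 - 1 = 72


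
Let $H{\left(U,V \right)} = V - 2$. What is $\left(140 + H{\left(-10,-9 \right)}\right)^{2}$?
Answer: $16641$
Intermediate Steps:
$H{\left(U,V \right)} = -2 + V$
$\left(140 + H{\left(-10,-9 \right)}\right)^{2} = \left(140 - 11\right)^{2} = 129^{2} = 16641$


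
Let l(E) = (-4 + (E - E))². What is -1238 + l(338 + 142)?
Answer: -1222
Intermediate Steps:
l(E) = 16 (l(E) = (-4 + 0)² = (-4)² = 16)
-1238 + l(338 + 142) = -1238 + 16 = -1222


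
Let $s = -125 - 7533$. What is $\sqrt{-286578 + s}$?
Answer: $2 i \sqrt{73559} \approx 542.44 i$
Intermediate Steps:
$s = -7658$ ($s = -125 - 7533 = -7658$)
$\sqrt{-286578 + s} = \sqrt{-286578 - 7658} = \sqrt{-294236} = 2 i \sqrt{73559}$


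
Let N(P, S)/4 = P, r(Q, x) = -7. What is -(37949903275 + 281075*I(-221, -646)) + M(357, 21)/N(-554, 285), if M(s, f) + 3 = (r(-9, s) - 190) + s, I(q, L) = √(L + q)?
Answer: -84096985657557/2216 - 4778275*I*√3 ≈ -3.795e+10 - 8.2762e+6*I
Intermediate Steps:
N(P, S) = 4*P
M(s, f) = -200 + s (M(s, f) = -3 + ((-7 - 190) + s) = -3 + (-197 + s) = -200 + s)
-(37949903275 + 281075*I(-221, -646)) + M(357, 21)/N(-554, 285) = -(37949903275 + 281075*√(-646 - 221)) + (-200 + 357)/((4*(-554))) = -(37949903275 + 4778275*I*√3) + 157/(-2216) = -(37949903275 + 4778275*I*√3) + 157*(-1/2216) = -281075*(135017 + 17*I*√3) - 157/2216 = (-37949903275 - 4778275*I*√3) - 157/2216 = -84096985657557/2216 - 4778275*I*√3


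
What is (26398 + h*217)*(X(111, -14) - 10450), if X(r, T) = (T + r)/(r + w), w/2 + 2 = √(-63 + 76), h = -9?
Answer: -2911112784595/11397 - 4742330*√13/11397 ≈ -2.5543e+8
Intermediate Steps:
w = -4 + 2*√13 (w = -4 + 2*√(-63 + 76) = -4 + 2*√13 ≈ 3.2111)
X(r, T) = (T + r)/(-4 + r + 2*√13) (X(r, T) = (T + r)/(r + (-4 + 2*√13)) = (T + r)/(-4 + r + 2*√13))
(26398 + h*217)*(X(111, -14) - 10450) = (26398 - 9*217)*((-14 + 111)/(-4 + 111 + 2*√13) - 10450) = (26398 - 1953)*(97/(107 + 2*√13) - 10450) = 24445*(97/(107 + 2*√13) - 10450) = 24445*(-10450 + 97/(107 + 2*√13)) = -255450250 + 2371165/(107 + 2*√13)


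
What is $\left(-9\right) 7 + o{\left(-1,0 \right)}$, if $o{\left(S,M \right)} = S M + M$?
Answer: $-63$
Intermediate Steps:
$o{\left(S,M \right)} = M + M S$ ($o{\left(S,M \right)} = M S + M = M + M S$)
$\left(-9\right) 7 + o{\left(-1,0 \right)} = \left(-9\right) 7 + 0 \left(1 - 1\right) = -63 + 0 \cdot 0 = -63 + 0 = -63$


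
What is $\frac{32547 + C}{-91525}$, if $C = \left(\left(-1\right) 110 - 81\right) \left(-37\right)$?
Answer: $- \frac{39614}{91525} \approx -0.43282$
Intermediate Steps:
$C = 7067$ ($C = \left(-110 - 81\right) \left(-37\right) = \left(-191\right) \left(-37\right) = 7067$)
$\frac{32547 + C}{-91525} = \frac{32547 + 7067}{-91525} = 39614 \left(- \frac{1}{91525}\right) = - \frac{39614}{91525}$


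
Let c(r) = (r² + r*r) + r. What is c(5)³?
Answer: 166375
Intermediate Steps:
c(r) = r + 2*r² (c(r) = (r² + r²) + r = 2*r² + r = r + 2*r²)
c(5)³ = (5*(1 + 2*5))³ = (5*(1 + 10))³ = (5*11)³ = 55³ = 166375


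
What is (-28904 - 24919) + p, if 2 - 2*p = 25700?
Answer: -66672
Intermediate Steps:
p = -12849 (p = 1 - ½*25700 = 1 - 12850 = -12849)
(-28904 - 24919) + p = (-28904 - 24919) - 12849 = -53823 - 12849 = -66672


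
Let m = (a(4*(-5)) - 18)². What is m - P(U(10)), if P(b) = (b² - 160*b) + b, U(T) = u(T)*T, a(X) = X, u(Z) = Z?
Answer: 7344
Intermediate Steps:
m = 1444 (m = (4*(-5) - 18)² = (-20 - 18)² = (-38)² = 1444)
U(T) = T² (U(T) = T*T = T²)
P(b) = b² - 159*b
m - P(U(10)) = 1444 - 10²*(-159 + 10²) = 1444 - 100*(-159 + 100) = 1444 - 100*(-59) = 1444 - 1*(-5900) = 1444 + 5900 = 7344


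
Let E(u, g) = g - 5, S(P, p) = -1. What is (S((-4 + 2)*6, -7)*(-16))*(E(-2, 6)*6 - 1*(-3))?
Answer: 144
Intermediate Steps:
E(u, g) = -5 + g
(S((-4 + 2)*6, -7)*(-16))*(E(-2, 6)*6 - 1*(-3)) = (-1*(-16))*((-5 + 6)*6 - 1*(-3)) = 16*(1*6 + 3) = 16*(6 + 3) = 16*9 = 144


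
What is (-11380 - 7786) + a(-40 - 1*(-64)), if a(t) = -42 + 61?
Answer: -19147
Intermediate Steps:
a(t) = 19
(-11380 - 7786) + a(-40 - 1*(-64)) = (-11380 - 7786) + 19 = -19166 + 19 = -19147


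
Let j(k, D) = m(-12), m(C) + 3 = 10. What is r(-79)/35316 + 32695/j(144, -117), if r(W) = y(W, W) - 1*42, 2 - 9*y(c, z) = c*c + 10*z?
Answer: 10391868791/2224908 ≈ 4670.7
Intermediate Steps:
m(C) = 7 (m(C) = -3 + 10 = 7)
j(k, D) = 7
y(c, z) = 2/9 - 10*z/9 - c²/9 (y(c, z) = 2/9 - (c*c + 10*z)/9 = 2/9 - (c² + 10*z)/9 = 2/9 + (-10*z/9 - c²/9) = 2/9 - 10*z/9 - c²/9)
r(W) = -376/9 - 10*W/9 - W²/9 (r(W) = (2/9 - 10*W/9 - W²/9) - 1*42 = (2/9 - 10*W/9 - W²/9) - 42 = -376/9 - 10*W/9 - W²/9)
r(-79)/35316 + 32695/j(144, -117) = (-376/9 - 10/9*(-79) - ⅑*(-79)²)/35316 + 32695/7 = (-376/9 + 790/9 - ⅑*6241)*(1/35316) + 32695*(⅐) = (-376/9 + 790/9 - 6241/9)*(1/35316) + 32695/7 = -5827/9*1/35316 + 32695/7 = -5827/317844 + 32695/7 = 10391868791/2224908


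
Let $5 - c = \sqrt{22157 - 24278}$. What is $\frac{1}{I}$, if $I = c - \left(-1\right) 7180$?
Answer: $\frac{2395}{17208782} + \frac{i \sqrt{2121}}{51626346} \approx 0.00013917 + 8.9207 \cdot 10^{-7} i$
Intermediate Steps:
$c = 5 - i \sqrt{2121}$ ($c = 5 - \sqrt{22157 - 24278} = 5 - \sqrt{-2121} = 5 - i \sqrt{2121} \approx 5.0 - 46.054 i$)
$I = 7185 - i \sqrt{2121}$ ($I = \left(5 - i \sqrt{2121}\right) - \left(-1\right) 7180 = \left(5 - i \sqrt{2121}\right) - -7180 = \left(5 - i \sqrt{2121}\right) + 7180 = 7185 - i \sqrt{2121} \approx 7185.0 - 46.054 i$)
$\frac{1}{I} = \frac{1}{7185 - i \sqrt{2121}}$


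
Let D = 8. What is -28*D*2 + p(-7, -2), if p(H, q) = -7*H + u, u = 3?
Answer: -396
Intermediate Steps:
p(H, q) = 3 - 7*H (p(H, q) = -7*H + 3 = 3 - 7*H)
-28*D*2 + p(-7, -2) = -224*2 + (3 - 7*(-7)) = -28*16 + (3 + 49) = -448 + 52 = -396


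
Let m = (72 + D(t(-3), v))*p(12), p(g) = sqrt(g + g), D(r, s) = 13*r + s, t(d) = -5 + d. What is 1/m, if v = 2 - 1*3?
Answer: -sqrt(6)/396 ≈ -0.0061856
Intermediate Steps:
v = -1 (v = 2 - 3 = -1)
D(r, s) = s + 13*r
p(g) = sqrt(2)*sqrt(g) (p(g) = sqrt(2*g) = sqrt(2)*sqrt(g))
m = -66*sqrt(6) (m = (72 + (-1 + 13*(-5 - 3)))*(sqrt(2)*sqrt(12)) = (72 + (-1 + 13*(-8)))*(sqrt(2)*(2*sqrt(3))) = (72 + (-1 - 104))*(2*sqrt(6)) = (72 - 105)*(2*sqrt(6)) = -66*sqrt(6) ≈ -161.67)
1/m = 1/(-66*sqrt(6)) = -sqrt(6)/396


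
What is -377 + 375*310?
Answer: 115873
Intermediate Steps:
-377 + 375*310 = -377 + 116250 = 115873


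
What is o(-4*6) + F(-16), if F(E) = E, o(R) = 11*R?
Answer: -280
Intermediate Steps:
o(-4*6) + F(-16) = 11*(-4*6) - 16 = 11*(-24) - 16 = -264 - 16 = -280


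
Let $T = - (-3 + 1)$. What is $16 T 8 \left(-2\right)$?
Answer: $-512$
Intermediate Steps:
$T = 2$ ($T = \left(-1\right) \left(-2\right) = 2$)
$16 T 8 \left(-2\right) = 16 \cdot 2 \cdot 8 \left(-2\right) = 32 \left(-16\right) = -512$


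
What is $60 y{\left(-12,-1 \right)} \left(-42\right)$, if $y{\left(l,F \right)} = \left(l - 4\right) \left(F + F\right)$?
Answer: $-80640$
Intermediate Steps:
$y{\left(l,F \right)} = 2 F \left(-4 + l\right)$ ($y{\left(l,F \right)} = \left(-4 + l\right) 2 F = 2 F \left(-4 + l\right)$)
$60 y{\left(-12,-1 \right)} \left(-42\right) = 60 \cdot 2 \left(-1\right) \left(-4 - 12\right) \left(-42\right) = 60 \cdot 2 \left(-1\right) \left(-16\right) \left(-42\right) = 60 \cdot 32 \left(-42\right) = 1920 \left(-42\right) = -80640$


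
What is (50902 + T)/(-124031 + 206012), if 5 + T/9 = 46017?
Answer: 465010/81981 ≈ 5.6722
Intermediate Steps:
T = 414108 (T = -45 + 9*46017 = -45 + 414153 = 414108)
(50902 + T)/(-124031 + 206012) = (50902 + 414108)/(-124031 + 206012) = 465010/81981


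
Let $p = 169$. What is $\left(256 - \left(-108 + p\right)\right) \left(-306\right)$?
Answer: $-59670$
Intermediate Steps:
$\left(256 - \left(-108 + p\right)\right) \left(-306\right) = \left(256 + \left(108 - 169\right)\right) \left(-306\right) = \left(256 - 61\right) \left(-306\right) = 195 \left(-306\right) = -59670$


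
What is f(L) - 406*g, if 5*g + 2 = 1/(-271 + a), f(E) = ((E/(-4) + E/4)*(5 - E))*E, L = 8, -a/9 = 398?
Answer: 3129042/19265 ≈ 162.42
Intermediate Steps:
a = -3582 (a = -9*398 = -3582)
f(E) = 0 (f(E) = ((E*(-¼) + E*(¼))*(5 - E))*E = ((-E/4 + E/4)*(5 - E))*E = (0*(5 - E))*E = 0*E = 0)
g = -7707/19265 (g = -⅖ + 1/(5*(-271 - 3582)) = -⅖ + (⅕)/(-3853) = -⅖ + (⅕)*(-1/3853) = -⅖ - 1/19265 = -7707/19265 ≈ -0.40005)
f(L) - 406*g = 0 - 406*(-7707/19265) = 0 + 3129042/19265 = 3129042/19265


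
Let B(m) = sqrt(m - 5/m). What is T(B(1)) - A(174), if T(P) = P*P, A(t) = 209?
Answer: -213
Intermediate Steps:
T(P) = P**2
T(B(1)) - A(174) = (sqrt(1 - 5/1))**2 - 1*209 = (sqrt(1 - 5*1))**2 - 209 = (sqrt(1 - 5))**2 - 209 = (sqrt(-4))**2 - 209 = (2*I)**2 - 209 = -4 - 209 = -213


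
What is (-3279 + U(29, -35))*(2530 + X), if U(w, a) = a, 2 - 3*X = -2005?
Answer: -10601486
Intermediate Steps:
X = 669 (X = 2/3 - 1/3*(-2005) = 2/3 + 2005/3 = 669)
(-3279 + U(29, -35))*(2530 + X) = (-3279 - 35)*(2530 + 669) = -3314*3199 = -10601486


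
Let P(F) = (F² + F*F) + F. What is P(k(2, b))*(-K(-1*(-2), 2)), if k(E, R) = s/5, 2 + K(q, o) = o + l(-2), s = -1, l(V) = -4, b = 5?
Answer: -12/25 ≈ -0.48000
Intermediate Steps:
K(q, o) = -6 + o (K(q, o) = -2 + (o - 4) = -2 + (-4 + o) = -6 + o)
k(E, R) = -⅕ (k(E, R) = -1/5 = -1*⅕ = -⅕)
P(F) = F + 2*F² (P(F) = (F² + F²) + F = 2*F² + F = F + 2*F²)
P(k(2, b))*(-K(-1*(-2), 2)) = (-(1 + 2*(-⅕))/5)*(-(-6 + 2)) = (-(1 - ⅖)/5)*(-1*(-4)) = -⅕*⅗*4 = -3/25*4 = -12/25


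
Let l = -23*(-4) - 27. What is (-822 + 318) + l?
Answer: -439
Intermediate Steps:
l = 65 (l = 92 - 27 = 65)
(-822 + 318) + l = (-822 + 318) + 65 = -504 + 65 = -439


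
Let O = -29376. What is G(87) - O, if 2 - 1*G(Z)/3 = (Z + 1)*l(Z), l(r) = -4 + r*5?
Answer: -84402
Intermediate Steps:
l(r) = -4 + 5*r
G(Z) = 6 - 3*(1 + Z)*(-4 + 5*Z) (G(Z) = 6 - 3*(Z + 1)*(-4 + 5*Z) = 6 - 3*(1 + Z)*(-4 + 5*Z))
G(87) - O = (18 - 15*87² - 3*87) - 1*(-29376) = (18 - 15*7569 - 261) + 29376 = (18 - 113535 - 261) + 29376 = -113778 + 29376 = -84402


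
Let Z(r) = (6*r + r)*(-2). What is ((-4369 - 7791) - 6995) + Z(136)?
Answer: -21059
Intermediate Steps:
Z(r) = -14*r (Z(r) = (7*r)*(-2) = -14*r)
((-4369 - 7791) - 6995) + Z(136) = ((-4369 - 7791) - 6995) - 14*136 = (-12160 - 6995) - 1904 = -19155 - 1904 = -21059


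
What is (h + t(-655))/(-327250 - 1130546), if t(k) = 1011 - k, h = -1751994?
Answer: 437582/364449 ≈ 1.2007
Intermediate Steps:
(h + t(-655))/(-327250 - 1130546) = (-1751994 + (1011 - 1*(-655)))/(-327250 - 1130546) = (-1751994 + (1011 + 655))/(-1457796) = (-1751994 + 1666)*(-1/1457796) = -1750328*(-1/1457796) = 437582/364449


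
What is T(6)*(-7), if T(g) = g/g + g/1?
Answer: -49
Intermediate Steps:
T(g) = 1 + g (T(g) = 1 + g*1 = 1 + g)
T(6)*(-7) = (1 + 6)*(-7) = 7*(-7) = -49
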